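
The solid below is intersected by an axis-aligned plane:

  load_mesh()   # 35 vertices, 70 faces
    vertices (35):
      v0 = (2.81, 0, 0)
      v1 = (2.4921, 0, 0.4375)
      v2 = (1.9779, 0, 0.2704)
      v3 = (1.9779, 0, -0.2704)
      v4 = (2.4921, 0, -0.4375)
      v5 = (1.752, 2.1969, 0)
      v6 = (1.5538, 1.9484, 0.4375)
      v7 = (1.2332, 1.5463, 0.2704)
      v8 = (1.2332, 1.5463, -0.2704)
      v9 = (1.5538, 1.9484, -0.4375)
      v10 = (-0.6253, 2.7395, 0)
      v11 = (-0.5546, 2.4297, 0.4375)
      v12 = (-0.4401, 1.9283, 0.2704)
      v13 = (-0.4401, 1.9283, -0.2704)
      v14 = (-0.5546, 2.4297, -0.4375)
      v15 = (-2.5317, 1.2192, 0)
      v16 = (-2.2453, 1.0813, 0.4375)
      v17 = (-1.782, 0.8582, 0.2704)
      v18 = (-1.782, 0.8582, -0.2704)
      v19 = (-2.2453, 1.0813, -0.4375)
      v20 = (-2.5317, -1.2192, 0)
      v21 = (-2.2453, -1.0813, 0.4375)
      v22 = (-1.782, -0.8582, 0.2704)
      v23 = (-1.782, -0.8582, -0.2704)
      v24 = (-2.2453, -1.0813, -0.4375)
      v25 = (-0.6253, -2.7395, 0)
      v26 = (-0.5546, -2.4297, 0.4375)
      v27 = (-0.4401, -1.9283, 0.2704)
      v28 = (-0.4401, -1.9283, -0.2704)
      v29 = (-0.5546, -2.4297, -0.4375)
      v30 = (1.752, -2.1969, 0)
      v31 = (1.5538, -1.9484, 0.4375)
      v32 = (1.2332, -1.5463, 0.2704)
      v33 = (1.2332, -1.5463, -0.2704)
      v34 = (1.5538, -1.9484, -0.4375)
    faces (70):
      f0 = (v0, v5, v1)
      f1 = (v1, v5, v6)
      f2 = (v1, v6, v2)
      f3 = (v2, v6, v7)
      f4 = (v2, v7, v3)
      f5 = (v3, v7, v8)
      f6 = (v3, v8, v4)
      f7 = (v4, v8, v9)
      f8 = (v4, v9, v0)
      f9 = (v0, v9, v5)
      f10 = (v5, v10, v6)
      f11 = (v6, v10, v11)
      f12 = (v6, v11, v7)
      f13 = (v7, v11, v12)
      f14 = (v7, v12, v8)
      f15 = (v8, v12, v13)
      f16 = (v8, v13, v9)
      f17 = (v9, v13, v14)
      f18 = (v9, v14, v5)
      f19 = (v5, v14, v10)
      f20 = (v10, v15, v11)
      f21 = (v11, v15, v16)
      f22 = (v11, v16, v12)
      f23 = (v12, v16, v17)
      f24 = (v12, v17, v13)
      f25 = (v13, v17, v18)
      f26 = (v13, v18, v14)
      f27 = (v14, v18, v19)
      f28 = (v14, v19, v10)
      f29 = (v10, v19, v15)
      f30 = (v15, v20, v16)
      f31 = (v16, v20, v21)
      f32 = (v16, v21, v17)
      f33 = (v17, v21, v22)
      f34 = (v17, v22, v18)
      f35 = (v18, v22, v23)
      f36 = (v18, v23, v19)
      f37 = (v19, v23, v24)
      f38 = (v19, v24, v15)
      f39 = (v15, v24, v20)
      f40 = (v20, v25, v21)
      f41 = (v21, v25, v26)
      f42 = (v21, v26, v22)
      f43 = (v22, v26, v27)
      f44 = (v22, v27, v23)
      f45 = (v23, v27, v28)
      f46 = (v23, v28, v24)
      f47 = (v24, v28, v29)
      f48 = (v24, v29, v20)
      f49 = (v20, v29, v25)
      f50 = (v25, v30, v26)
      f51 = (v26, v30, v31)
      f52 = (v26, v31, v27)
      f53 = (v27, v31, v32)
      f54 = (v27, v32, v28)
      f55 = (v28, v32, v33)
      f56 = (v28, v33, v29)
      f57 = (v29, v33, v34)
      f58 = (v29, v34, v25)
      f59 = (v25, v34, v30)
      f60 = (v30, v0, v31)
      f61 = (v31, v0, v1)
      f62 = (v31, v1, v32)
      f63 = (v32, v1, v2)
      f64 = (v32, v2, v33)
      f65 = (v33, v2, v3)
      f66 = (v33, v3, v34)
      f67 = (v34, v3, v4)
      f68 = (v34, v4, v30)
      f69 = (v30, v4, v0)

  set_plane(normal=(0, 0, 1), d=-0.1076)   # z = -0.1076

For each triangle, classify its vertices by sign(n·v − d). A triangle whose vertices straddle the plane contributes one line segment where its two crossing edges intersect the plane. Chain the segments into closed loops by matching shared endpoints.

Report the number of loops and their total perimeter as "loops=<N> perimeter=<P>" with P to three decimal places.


loops=2 perimeter=28.608

Straddling triangles (28 of 70):
  (v2,v7,v3) [++-] → (1.75372, 0.465491, -0.1076)–(1.9779, 0, -0.1076)  len=0.5167
  (v3,v7,v8) [-+-] → (1.75372, 0.465491, -0.1076)–(1.2332, 1.5463, -0.1076)  len=1.1996
  (v4,v9,v0) [--+] → (2.50105, 0.479195, -0.1076)–(2.73181, 0, -0.1076)  len=0.5319
  (v0,v9,v5) [+-+] → (2.50105, 0.479195, -0.1076)–(1.70325, 2.13578, -0.1076)  len=1.8387
  (v7,v12,v8) [++-] → (0.729477, 1.6613, -0.1076)–(1.2332, 1.5463, -0.1076)  len=0.5167
  (v8,v12,v13) [-+-] → (0.729477, 1.6613, -0.1076)–(-0.4401, 1.9283, -0.1076)  len=1.1997
  (v9,v14,v5) [--+] → (1.18471, 2.25416, -0.1076)–(1.70325, 2.13578, -0.1076)  len=0.5319
  (v5,v14,v10) [+-+] → (1.18471, 2.25416, -0.1076)–(-0.607912, 2.66331, -0.1076)  len=1.8387
  (v12,v17,v13) [++-] → (-0.84406, 1.60616, -0.1076)–(-0.4401, 1.9283, -0.1076)  len=0.5167
  (v13,v17,v18) [-+-] → (-0.84406, 1.60616, -0.1076)–(-1.782, 0.8582, -0.1076)  len=1.1997
  (v14,v19,v10) [--+] → (-1.02373, 2.33168, -0.1076)–(-0.607912, 2.66331, -0.1076)  len=0.5319
  (v10,v19,v15) [+-+] → (-1.02373, 2.33168, -0.1076)–(-2.46126, 1.18528, -0.1076)  len=1.8387
  (v17,v22,v18) [++-] → (-1.782, 0.341503, -0.1076)–(-1.782, 0.8582, -0.1076)  len=0.5167
  (v18,v22,v23) [-+-] → (-1.782, 0.341503, -0.1076)–(-1.782, -0.8582, -0.1076)  len=1.1997
  (v19,v24,v15) [--+] → (-2.46126, 0.653408, -0.1076)–(-2.46126, 1.18528, -0.1076)  len=0.5319
  (v15,v24,v20) [+-+] → (-2.46126, 0.653408, -0.1076)–(-2.46126, -1.18528, -0.1076)  len=1.8387
  (v22,v27,v23) [++-] → (-1.37804, -1.18034, -0.1076)–(-1.782, -0.8582, -0.1076)  len=0.5167
  (v23,v27,v28) [-+-] → (-1.37804, -1.18034, -0.1076)–(-0.4401, -1.9283, -0.1076)  len=1.1997
  (v24,v29,v20) [--+] → (-2.04545, -1.51691, -0.1076)–(-2.46126, -1.18528, -0.1076)  len=0.5319
  (v20,v29,v25) [+-+] → (-2.04545, -1.51691, -0.1076)–(-0.607912, -2.66331, -0.1076)  len=1.8387
  (v27,v32,v28) [++-] → (0.0636227, -1.8133, -0.1076)–(-0.4401, -1.9283, -0.1076)  len=0.5167
  (v28,v32,v33) [-+-] → (0.0636227, -1.8133, -0.1076)–(1.2332, -1.5463, -0.1076)  len=1.1997
  (v29,v34,v25) [--+] → (-0.0893659, -2.54493, -0.1076)–(-0.607912, -2.66331, -0.1076)  len=0.5319
  (v25,v34,v30) [+-+] → (-0.0893659, -2.54493, -0.1076)–(1.70325, -2.13578, -0.1076)  len=1.8387
  (v32,v2,v33) [++-] → (1.45738, -1.08081, -0.1076)–(1.2332, -1.5463, -0.1076)  len=0.5167
  (v33,v2,v3) [-+-] → (1.45738, -1.08081, -0.1076)–(1.9779, 0, -0.1076)  len=1.1996
  (v34,v4,v30) [--+] → (1.93402, -1.65659, -0.1076)–(1.70325, -2.13578, -0.1076)  len=0.5319
  (v30,v4,v0) [+-+] → (1.93402, -1.65659, -0.1076)–(2.73181, 0, -0.1076)  len=1.8387

Chained into 2 loop(s):
  loop 1: 14 segments, perimeter = 12.0143
  loop 2: 14 segments, perimeter = 16.5940
Total perimeter = 28.608


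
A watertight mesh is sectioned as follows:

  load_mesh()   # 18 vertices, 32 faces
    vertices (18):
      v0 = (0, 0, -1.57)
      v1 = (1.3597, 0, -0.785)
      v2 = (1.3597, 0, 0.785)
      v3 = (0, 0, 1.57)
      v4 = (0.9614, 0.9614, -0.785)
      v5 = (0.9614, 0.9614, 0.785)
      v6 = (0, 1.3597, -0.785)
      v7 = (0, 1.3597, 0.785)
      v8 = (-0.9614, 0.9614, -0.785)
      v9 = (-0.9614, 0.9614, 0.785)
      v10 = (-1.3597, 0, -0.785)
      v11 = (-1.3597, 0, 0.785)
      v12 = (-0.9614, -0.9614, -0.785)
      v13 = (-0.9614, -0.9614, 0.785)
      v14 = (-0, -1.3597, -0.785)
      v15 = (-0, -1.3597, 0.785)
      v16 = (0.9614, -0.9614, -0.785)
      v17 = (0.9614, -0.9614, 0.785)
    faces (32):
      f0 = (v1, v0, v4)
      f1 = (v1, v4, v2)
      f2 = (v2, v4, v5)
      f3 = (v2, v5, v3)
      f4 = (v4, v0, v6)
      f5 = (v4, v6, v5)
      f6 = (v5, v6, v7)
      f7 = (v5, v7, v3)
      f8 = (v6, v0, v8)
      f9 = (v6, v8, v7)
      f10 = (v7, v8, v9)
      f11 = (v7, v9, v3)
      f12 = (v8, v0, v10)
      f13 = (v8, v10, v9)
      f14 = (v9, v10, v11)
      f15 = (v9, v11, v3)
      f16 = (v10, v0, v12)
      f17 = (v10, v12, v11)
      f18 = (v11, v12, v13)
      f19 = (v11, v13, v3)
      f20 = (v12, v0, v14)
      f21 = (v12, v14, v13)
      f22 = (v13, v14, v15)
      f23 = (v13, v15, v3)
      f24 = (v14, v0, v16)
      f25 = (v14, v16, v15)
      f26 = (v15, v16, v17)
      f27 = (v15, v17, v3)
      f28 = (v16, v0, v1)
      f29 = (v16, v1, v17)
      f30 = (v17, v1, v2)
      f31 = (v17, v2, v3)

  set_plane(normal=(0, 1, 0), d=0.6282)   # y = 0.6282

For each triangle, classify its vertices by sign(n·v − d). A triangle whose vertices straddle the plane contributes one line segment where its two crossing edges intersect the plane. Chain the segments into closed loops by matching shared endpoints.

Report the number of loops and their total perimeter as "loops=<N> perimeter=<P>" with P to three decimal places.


loops=1 perimeter=7.900

Straddling triangles (12 of 32):
  (v1,v0,v4) [--+] → (0.6282, 0.6282, -1.05706)–(1.09944, 0.6282, -0.785)  len=0.5441
  (v1,v4,v2) [-+-] → (1.09944, 0.6282, -0.785)–(1.09944, 0.6282, -0.240873)  len=0.5441
  (v2,v4,v5) [-++] → (1.09944, 0.6282, -0.240873)–(1.09944, 0.6282, 0.785)  len=1.0259
  (v2,v5,v3) [-+-] → (1.09944, 0.6282, 0.785)–(0.6282, 0.6282, 1.05706)  len=0.5441
  (v4,v0,v6) [+-+] → (0.6282, 0.6282, -1.05706)–(0, 0.6282, -1.20732)  len=0.6459
  (v5,v7,v3) [++-] → (0, 0.6282, 1.20732)–(0.6282, 0.6282, 1.05706)  len=0.6459
  (v6,v0,v8) [+-+] → (0, 0.6282, -1.20732)–(-0.6282, 0.6282, -1.05706)  len=0.6459
  (v7,v9,v3) [++-] → (-0.6282, 0.6282, 1.05706)–(0, 0.6282, 1.20732)  len=0.6459
  (v8,v0,v10) [+--] → (-0.6282, 0.6282, -1.05706)–(-1.09944, 0.6282, -0.785)  len=0.5441
  (v8,v10,v9) [+-+] → (-1.09944, 0.6282, -0.785)–(-1.09944, 0.6282, 0.240873)  len=1.0259
  (v9,v10,v11) [+--] → (-1.09944, 0.6282, 0.240873)–(-1.09944, 0.6282, 0.785)  len=0.5441
  (v9,v11,v3) [+--] → (-1.09944, 0.6282, 0.785)–(-0.6282, 0.6282, 1.05706)  len=0.5441

Chained into 1 loop(s):
  loop 1: 12 segments, perimeter = 7.9002
Total perimeter = 7.900


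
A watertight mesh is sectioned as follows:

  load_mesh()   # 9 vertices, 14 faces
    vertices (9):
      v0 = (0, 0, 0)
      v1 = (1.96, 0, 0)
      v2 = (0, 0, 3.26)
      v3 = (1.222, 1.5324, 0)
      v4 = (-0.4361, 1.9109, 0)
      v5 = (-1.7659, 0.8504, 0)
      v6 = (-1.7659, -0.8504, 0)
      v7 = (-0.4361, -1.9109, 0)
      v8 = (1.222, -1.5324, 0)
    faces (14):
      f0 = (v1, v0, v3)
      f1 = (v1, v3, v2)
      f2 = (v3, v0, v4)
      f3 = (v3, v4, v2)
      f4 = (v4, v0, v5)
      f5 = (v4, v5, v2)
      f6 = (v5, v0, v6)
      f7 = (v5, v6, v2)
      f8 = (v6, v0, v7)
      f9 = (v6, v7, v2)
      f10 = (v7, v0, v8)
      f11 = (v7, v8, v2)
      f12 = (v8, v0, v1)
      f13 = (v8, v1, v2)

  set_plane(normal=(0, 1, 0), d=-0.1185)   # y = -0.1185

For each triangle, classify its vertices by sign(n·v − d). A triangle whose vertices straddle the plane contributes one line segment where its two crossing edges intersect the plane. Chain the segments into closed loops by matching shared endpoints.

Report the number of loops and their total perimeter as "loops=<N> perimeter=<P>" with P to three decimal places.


loops=1 perimeter=10.835

Straddling triangles (8 of 14):
  (v5,v0,v6) [++-] → (-0.246071, -0.1185, 0)–(-1.7659, -0.1185, 0)  len=1.5198
  (v5,v6,v2) [+-+] → (-1.7659, -0.1185, 0)–(-0.246071, -0.1185, 2.80573)  len=3.1909
  (v6,v0,v7) [-+-] → (-0.246071, -0.1185, 0)–(-0.0270437, -0.1185, 0)  len=0.2190
  (v6,v7,v2) [--+] → (-0.0270437, -0.1185, 3.05784)–(-0.246071, -0.1185, 2.80573)  len=0.3340
  (v7,v0,v8) [-+-] → (-0.0270437, -0.1185, 0)–(0.0944969, -0.1185, 0)  len=0.1215
  (v7,v8,v2) [--+] → (0.0944969, -0.1185, 3.00791)–(-0.0270437, -0.1185, 3.05784)  len=0.1314
  (v8,v0,v1) [-++] → (0.0944969, -0.1185, 0)–(1.90293, -0.1185, 0)  len=1.8084
  (v8,v1,v2) [-++] → (1.90293, -0.1185, 0)–(0.0944969, -0.1185, 3.00791)  len=3.5097

Chained into 1 loop(s):
  loop 1: 8 segments, perimeter = 10.8348
Total perimeter = 10.835


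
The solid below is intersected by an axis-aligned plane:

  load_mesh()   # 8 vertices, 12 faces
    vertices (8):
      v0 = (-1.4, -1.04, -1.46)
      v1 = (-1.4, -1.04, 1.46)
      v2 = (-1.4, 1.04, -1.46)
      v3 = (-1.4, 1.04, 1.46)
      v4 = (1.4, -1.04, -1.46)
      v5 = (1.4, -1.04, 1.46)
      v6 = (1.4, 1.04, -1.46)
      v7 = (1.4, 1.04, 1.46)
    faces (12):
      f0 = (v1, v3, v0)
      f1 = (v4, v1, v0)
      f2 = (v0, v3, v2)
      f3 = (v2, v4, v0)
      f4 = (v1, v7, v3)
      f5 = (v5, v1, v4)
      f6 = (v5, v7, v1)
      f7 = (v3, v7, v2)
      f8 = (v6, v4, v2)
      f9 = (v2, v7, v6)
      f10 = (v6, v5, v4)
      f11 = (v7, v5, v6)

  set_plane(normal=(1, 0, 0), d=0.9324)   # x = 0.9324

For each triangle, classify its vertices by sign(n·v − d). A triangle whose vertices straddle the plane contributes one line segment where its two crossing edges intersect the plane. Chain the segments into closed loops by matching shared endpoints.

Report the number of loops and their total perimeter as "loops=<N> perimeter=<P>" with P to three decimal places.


Straddling triangles (8 of 12):
  (v4,v1,v0) [+--] → (0.9324, -1.04, -0.97236)–(0.9324, -1.04, -1.46)  len=0.4876
  (v2,v4,v0) [-+-] → (0.9324, -0.69264, -1.46)–(0.9324, -1.04, -1.46)  len=0.3474
  (v1,v7,v3) [-+-] → (0.9324, 0.69264, 1.46)–(0.9324, 1.04, 1.46)  len=0.3474
  (v5,v1,v4) [+-+] → (0.9324, -1.04, 1.46)–(0.9324, -1.04, -0.97236)  len=2.4324
  (v5,v7,v1) [++-] → (0.9324, 0.69264, 1.46)–(0.9324, -1.04, 1.46)  len=1.7326
  (v3,v7,v2) [-+-] → (0.9324, 1.04, 1.46)–(0.9324, 1.04, 0.97236)  len=0.4876
  (v6,v4,v2) [++-] → (0.9324, -0.69264, -1.46)–(0.9324, 1.04, -1.46)  len=1.7326
  (v2,v7,v6) [-++] → (0.9324, 1.04, 0.97236)–(0.9324, 1.04, -1.46)  len=2.4324

Chained into 1 loop(s):
  loop 1: 8 segments, perimeter = 10.0000
Total perimeter = 10.000

loops=1 perimeter=10.000


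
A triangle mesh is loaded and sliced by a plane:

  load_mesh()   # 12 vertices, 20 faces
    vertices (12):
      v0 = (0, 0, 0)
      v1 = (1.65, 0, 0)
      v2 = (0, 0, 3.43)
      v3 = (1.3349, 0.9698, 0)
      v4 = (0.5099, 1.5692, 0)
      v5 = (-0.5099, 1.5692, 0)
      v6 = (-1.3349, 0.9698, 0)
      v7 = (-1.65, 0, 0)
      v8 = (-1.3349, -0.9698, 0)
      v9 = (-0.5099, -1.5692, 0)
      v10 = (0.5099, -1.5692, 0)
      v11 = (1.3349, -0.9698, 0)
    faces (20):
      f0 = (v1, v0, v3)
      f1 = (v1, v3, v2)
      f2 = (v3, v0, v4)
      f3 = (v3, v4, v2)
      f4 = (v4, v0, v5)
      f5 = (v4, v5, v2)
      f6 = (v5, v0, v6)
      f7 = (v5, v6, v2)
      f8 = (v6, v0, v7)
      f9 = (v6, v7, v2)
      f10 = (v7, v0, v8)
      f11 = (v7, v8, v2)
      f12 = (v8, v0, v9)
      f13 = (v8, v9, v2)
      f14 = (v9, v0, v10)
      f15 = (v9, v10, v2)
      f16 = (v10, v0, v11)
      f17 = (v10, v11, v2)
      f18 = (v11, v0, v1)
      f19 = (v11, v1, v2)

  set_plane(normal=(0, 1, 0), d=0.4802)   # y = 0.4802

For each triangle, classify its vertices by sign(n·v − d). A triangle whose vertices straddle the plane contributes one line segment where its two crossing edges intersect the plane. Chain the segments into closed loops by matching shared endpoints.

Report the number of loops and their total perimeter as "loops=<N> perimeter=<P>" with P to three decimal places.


Straddling triangles (10 of 20):
  (v1,v0,v3) [--+] → (0.660981, 0.4802, 0)–(1.49398, 0.4802, 0)  len=0.8330
  (v1,v3,v2) [-+-] → (1.49398, 0.4802, 0)–(0.660981, 0.4802, 1.73162)  len=1.9216
  (v3,v0,v4) [+-+] → (0.660981, 0.4802, 0)–(0.156037, 0.4802, 0)  len=0.5049
  (v3,v4,v2) [++-] → (0.156037, 0.4802, 2.38037)–(0.660981, 0.4802, 1.73162)  len=0.8221
  (v4,v0,v5) [+-+] → (0.156037, 0.4802, 0)–(-0.156037, 0.4802, 0)  len=0.3121
  (v4,v5,v2) [++-] → (-0.156037, 0.4802, 2.38037)–(0.156037, 0.4802, 2.38037)  len=0.3121
  (v5,v0,v6) [+-+] → (-0.156037, 0.4802, 0)–(-0.660981, 0.4802, 0)  len=0.5049
  (v5,v6,v2) [++-] → (-0.660981, 0.4802, 1.73162)–(-0.156037, 0.4802, 2.38037)  len=0.8221
  (v6,v0,v7) [+--] → (-0.660981, 0.4802, 0)–(-1.49398, 0.4802, 0)  len=0.8330
  (v6,v7,v2) [+--] → (-1.49398, 0.4802, 0)–(-0.660981, 0.4802, 1.73162)  len=1.9216

Chained into 1 loop(s):
  loop 1: 10 segments, perimeter = 8.7873
Total perimeter = 8.787

loops=1 perimeter=8.787


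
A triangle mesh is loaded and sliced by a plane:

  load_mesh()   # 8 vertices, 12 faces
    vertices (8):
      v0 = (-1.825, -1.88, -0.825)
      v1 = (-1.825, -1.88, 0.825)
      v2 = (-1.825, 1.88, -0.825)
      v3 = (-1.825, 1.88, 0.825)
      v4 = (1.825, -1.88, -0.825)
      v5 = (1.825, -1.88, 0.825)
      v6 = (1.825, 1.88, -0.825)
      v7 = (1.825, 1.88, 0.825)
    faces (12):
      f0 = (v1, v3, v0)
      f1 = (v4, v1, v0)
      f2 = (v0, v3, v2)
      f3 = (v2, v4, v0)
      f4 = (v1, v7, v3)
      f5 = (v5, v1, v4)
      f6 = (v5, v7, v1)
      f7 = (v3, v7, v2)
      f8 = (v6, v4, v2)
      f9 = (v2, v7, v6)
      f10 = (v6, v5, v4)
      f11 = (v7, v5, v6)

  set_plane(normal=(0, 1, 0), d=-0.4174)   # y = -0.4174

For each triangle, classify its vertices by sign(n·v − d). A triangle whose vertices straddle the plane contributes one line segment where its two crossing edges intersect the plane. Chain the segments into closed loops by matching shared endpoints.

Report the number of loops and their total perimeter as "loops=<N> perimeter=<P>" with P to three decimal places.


loops=1 perimeter=10.600

Straddling triangles (8 of 12):
  (v1,v3,v0) [-+-] → (-1.825, -0.4174, 0.825)–(-1.825, -0.4174, -0.183168)  len=1.0082
  (v0,v3,v2) [-++] → (-1.825, -0.4174, -0.183168)–(-1.825, -0.4174, -0.825)  len=0.6418
  (v2,v4,v0) [+--] → (0.405189, -0.4174, -0.825)–(-1.825, -0.4174, -0.825)  len=2.2302
  (v1,v7,v3) [-++] → (-0.405189, -0.4174, 0.825)–(-1.825, -0.4174, 0.825)  len=1.4198
  (v5,v7,v1) [-+-] → (1.825, -0.4174, 0.825)–(-0.405189, -0.4174, 0.825)  len=2.2302
  (v6,v4,v2) [+-+] → (1.825, -0.4174, -0.825)–(0.405189, -0.4174, -0.825)  len=1.4198
  (v6,v5,v4) [+--] → (1.825, -0.4174, 0.183168)–(1.825, -0.4174, -0.825)  len=1.0082
  (v7,v5,v6) [+-+] → (1.825, -0.4174, 0.825)–(1.825, -0.4174, 0.183168)  len=0.6418

Chained into 1 loop(s):
  loop 1: 8 segments, perimeter = 10.6000
Total perimeter = 10.600


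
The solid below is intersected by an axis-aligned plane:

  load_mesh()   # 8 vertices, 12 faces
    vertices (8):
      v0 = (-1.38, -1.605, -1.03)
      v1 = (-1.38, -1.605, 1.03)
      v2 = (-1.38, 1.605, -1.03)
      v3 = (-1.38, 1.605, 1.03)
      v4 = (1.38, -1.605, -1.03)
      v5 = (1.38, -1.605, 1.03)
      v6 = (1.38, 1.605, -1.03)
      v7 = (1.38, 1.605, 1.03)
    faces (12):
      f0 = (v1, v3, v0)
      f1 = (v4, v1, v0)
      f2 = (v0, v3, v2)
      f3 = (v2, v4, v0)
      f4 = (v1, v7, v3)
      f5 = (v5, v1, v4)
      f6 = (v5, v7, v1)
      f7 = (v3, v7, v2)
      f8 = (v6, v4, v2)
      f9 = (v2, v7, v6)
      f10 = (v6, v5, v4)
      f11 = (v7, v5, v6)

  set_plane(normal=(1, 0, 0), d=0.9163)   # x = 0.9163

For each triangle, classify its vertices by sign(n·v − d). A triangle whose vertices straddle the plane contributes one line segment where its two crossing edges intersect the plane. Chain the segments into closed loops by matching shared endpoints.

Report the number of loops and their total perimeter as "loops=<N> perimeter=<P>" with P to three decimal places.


loops=1 perimeter=10.540

Straddling triangles (8 of 12):
  (v4,v1,v0) [+--] → (0.9163, -1.605, -0.683905)–(0.9163, -1.605, -1.03)  len=0.3461
  (v2,v4,v0) [-+-] → (0.9163, -1.0657, -1.03)–(0.9163, -1.605, -1.03)  len=0.5393
  (v1,v7,v3) [-+-] → (0.9163, 1.0657, 1.03)–(0.9163, 1.605, 1.03)  len=0.5393
  (v5,v1,v4) [+-+] → (0.9163, -1.605, 1.03)–(0.9163, -1.605, -0.683905)  len=1.7139
  (v5,v7,v1) [++-] → (0.9163, 1.0657, 1.03)–(0.9163, -1.605, 1.03)  len=2.6707
  (v3,v7,v2) [-+-] → (0.9163, 1.605, 1.03)–(0.9163, 1.605, 0.683905)  len=0.3461
  (v6,v4,v2) [++-] → (0.9163, -1.0657, -1.03)–(0.9163, 1.605, -1.03)  len=2.6707
  (v2,v7,v6) [-++] → (0.9163, 1.605, 0.683905)–(0.9163, 1.605, -1.03)  len=1.7139

Chained into 1 loop(s):
  loop 1: 8 segments, perimeter = 10.5400
Total perimeter = 10.540


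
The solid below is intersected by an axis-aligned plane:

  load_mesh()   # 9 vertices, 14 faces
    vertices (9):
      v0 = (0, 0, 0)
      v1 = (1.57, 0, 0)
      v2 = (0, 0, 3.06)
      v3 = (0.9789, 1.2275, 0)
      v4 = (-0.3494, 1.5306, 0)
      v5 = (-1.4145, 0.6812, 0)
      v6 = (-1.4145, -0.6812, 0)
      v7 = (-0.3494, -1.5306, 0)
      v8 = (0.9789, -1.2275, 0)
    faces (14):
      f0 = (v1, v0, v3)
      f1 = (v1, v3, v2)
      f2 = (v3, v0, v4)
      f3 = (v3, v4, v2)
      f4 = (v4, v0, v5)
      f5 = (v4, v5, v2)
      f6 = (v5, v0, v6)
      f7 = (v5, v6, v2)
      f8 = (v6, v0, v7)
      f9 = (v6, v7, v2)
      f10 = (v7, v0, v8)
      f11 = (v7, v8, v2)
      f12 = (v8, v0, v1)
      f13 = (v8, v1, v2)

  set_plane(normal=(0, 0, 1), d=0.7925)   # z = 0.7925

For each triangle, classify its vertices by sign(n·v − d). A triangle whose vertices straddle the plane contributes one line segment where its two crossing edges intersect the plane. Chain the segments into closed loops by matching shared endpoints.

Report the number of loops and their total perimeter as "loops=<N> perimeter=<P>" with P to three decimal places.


loops=1 perimeter=7.067

Straddling triangles (7 of 14):
  (v1,v3,v2) [--+] → (0.725378, 0.909594, 0.7925)–(1.16339, 0, 0.7925)  len=1.0096
  (v3,v4,v2) [--+] → (-0.25891, 1.13419, 0.7925)–(0.725378, 0.909594, 0.7925)  len=1.0096
  (v4,v5,v2) [--+] → (-1.04816, 0.504778, 0.7925)–(-0.25891, 1.13419, 0.7925)  len=1.0095
  (v5,v6,v2) [--+] → (-1.04816, -0.504778, 0.7925)–(-1.04816, 0.504778, 0.7925)  len=1.0096
  (v6,v7,v2) [--+] → (-0.25891, -1.13419, 0.7925)–(-1.04816, -0.504778, 0.7925)  len=1.0095
  (v7,v8,v2) [--+] → (0.725378, -0.909594, 0.7925)–(-0.25891, -1.13419, 0.7925)  len=1.0096
  (v8,v1,v2) [--+] → (1.16339, 0, 0.7925)–(0.725378, -0.909594, 0.7925)  len=1.0096

Chained into 1 loop(s):
  loop 1: 7 segments, perimeter = 7.0669
Total perimeter = 7.067


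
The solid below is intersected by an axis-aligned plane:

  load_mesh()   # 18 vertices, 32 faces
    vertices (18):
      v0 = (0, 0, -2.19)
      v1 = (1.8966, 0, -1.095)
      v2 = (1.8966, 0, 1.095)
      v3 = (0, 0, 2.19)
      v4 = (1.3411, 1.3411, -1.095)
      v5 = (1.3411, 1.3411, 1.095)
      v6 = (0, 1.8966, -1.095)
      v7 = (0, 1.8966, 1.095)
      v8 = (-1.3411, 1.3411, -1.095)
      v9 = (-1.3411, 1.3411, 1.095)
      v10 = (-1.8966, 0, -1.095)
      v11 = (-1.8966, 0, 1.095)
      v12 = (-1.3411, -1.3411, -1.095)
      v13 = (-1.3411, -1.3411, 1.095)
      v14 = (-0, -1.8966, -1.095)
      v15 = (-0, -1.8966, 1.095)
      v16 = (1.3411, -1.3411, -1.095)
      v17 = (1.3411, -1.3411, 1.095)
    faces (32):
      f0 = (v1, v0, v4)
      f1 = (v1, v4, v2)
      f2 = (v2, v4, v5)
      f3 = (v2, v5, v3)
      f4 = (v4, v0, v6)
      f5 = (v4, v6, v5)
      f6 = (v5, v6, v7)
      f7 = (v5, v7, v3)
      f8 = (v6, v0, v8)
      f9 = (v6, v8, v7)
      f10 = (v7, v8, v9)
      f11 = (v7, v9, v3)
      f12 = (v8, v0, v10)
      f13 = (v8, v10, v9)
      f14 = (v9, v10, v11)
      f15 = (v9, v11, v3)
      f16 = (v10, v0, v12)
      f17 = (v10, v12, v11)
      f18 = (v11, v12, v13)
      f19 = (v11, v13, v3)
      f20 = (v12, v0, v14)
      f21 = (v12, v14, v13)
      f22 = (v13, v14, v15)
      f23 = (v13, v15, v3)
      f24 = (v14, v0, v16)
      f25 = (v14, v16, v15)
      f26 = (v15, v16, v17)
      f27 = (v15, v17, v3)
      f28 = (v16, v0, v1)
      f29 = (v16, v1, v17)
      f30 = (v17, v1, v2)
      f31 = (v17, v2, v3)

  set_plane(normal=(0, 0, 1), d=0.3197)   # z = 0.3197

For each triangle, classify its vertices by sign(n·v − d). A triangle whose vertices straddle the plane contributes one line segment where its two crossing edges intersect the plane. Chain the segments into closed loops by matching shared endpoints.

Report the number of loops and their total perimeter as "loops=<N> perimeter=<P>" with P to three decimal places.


loops=1 perimeter=11.613

Straddling triangles (16 of 32):
  (v1,v4,v2) [--+] → (1.69994, 0.474774, 0.3197)–(1.8966, 0, 0.3197)  len=0.5139
  (v2,v4,v5) [+-+] → (1.69994, 0.474774, 0.3197)–(1.3411, 1.3411, 0.3197)  len=0.9377
  (v4,v6,v5) [--+] → (0.866326, 1.53776, 0.3197)–(1.3411, 1.3411, 0.3197)  len=0.5139
  (v5,v6,v7) [+-+] → (0.866326, 1.53776, 0.3197)–(0, 1.8966, 0.3197)  len=0.9377
  (v6,v8,v7) [--+] → (-0.474774, 1.69994, 0.3197)–(0, 1.8966, 0.3197)  len=0.5139
  (v7,v8,v9) [+-+] → (-0.474774, 1.69994, 0.3197)–(-1.3411, 1.3411, 0.3197)  len=0.9377
  (v8,v10,v9) [--+] → (-1.53776, 0.866326, 0.3197)–(-1.3411, 1.3411, 0.3197)  len=0.5139
  (v9,v10,v11) [+-+] → (-1.53776, 0.866326, 0.3197)–(-1.8966, 0, 0.3197)  len=0.9377
  (v10,v12,v11) [--+] → (-1.69994, -0.474774, 0.3197)–(-1.8966, 0, 0.3197)  len=0.5139
  (v11,v12,v13) [+-+] → (-1.69994, -0.474774, 0.3197)–(-1.3411, -1.3411, 0.3197)  len=0.9377
  (v12,v14,v13) [--+] → (-0.866326, -1.53776, 0.3197)–(-1.3411, -1.3411, 0.3197)  len=0.5139
  (v13,v14,v15) [+-+] → (-0.866326, -1.53776, 0.3197)–(0, -1.8966, 0.3197)  len=0.9377
  (v14,v16,v15) [--+] → (0.474774, -1.69994, 0.3197)–(0, -1.8966, 0.3197)  len=0.5139
  (v15,v16,v17) [+-+] → (0.474774, -1.69994, 0.3197)–(1.3411, -1.3411, 0.3197)  len=0.9377
  (v16,v1,v17) [--+] → (1.53776, -0.866326, 0.3197)–(1.3411, -1.3411, 0.3197)  len=0.5139
  (v17,v1,v2) [+-+] → (1.53776, -0.866326, 0.3197)–(1.8966, 0, 0.3197)  len=0.9377

Chained into 1 loop(s):
  loop 1: 16 segments, perimeter = 11.6128
Total perimeter = 11.613


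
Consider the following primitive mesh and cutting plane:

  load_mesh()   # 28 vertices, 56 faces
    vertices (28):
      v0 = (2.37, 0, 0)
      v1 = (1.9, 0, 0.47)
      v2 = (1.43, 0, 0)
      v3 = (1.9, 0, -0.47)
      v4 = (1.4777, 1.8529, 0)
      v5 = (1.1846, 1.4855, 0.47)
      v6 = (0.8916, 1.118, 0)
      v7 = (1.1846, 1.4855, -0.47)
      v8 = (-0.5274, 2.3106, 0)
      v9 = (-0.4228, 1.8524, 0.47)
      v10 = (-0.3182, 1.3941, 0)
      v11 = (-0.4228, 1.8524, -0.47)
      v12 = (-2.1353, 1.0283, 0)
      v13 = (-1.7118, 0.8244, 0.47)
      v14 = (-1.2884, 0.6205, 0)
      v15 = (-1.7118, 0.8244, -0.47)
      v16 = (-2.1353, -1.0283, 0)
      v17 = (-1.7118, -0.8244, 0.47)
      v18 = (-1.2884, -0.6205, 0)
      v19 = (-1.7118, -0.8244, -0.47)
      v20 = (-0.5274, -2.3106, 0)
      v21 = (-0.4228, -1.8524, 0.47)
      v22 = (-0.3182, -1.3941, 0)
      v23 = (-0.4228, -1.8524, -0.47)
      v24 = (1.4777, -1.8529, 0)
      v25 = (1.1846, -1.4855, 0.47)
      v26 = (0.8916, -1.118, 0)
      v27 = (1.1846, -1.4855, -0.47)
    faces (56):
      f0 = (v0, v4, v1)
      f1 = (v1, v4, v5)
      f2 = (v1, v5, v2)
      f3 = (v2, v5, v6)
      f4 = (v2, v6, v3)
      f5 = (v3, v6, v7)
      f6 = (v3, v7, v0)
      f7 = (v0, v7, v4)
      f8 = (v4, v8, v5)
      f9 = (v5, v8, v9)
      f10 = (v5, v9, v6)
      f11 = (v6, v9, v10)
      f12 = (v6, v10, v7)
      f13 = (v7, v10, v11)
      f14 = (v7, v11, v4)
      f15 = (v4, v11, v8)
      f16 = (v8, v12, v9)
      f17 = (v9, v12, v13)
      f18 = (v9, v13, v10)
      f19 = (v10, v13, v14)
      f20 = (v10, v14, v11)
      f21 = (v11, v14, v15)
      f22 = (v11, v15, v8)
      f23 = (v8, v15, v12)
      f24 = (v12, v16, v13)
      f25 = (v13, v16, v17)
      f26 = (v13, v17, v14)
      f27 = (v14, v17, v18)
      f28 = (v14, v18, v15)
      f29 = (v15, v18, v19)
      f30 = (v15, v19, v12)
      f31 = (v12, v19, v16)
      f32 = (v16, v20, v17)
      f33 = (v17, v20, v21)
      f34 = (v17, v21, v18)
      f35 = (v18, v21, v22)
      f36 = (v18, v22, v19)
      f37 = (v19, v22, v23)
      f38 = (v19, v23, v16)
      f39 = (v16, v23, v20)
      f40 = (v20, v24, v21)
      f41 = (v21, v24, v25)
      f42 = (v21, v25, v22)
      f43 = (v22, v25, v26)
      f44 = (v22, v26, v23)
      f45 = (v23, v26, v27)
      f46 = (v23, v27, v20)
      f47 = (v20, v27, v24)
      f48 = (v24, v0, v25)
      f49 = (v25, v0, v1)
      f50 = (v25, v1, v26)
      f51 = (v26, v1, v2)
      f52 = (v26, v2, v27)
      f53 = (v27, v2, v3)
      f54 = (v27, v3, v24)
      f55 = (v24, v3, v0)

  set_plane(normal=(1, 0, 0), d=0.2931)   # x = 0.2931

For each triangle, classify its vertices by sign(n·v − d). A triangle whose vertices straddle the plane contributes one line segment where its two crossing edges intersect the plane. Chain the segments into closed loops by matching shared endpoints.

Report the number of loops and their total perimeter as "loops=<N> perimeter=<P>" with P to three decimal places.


Straddling triangles (16 of 56):
  (v4,v8,v5) [+-+] → (0.2931, 2.12331, 0)–(0.2931, 1.91516, 0.225254)  len=0.3067
  (v5,v8,v9) [+--] → (0.2931, 1.91516, 0.225254)–(0.2931, 1.68899, 0.47)  len=0.3332
  (v5,v9,v6) [+-+] → (0.2931, 1.68899, 0.47)–(0.2931, 1.4524, 0.21401)  len=0.3486
  (v6,v9,v10) [+--] → (0.2931, 1.4524, 0.21401)–(0.2931, 1.25459, 0)  len=0.2914
  (v6,v10,v7) [+-+] → (0.2931, 1.25459, 0)–(0.2931, 1.43128, -0.191184)  len=0.2603
  (v7,v10,v11) [+--] → (0.2931, 1.43128, -0.191184)–(0.2931, 1.68899, -0.47)  len=0.3797
  (v7,v11,v4) [+-+] → (0.2931, 1.68899, -0.47)–(0.2931, 1.85259, -0.292956)  len=0.2411
  (v4,v11,v8) [+--] → (0.2931, 1.85259, -0.292956)–(0.2931, 2.12331, 0)  len=0.3989
  (v20,v24,v21) [-+-] → (0.2931, -2.12331, 0)–(0.2931, -1.85259, 0.292956)  len=0.3989
  (v21,v24,v25) [-++] → (0.2931, -1.85259, 0.292956)–(0.2931, -1.68899, 0.47)  len=0.2411
  (v21,v25,v22) [-+-] → (0.2931, -1.68899, 0.47)–(0.2931, -1.43128, 0.191184)  len=0.3797
  (v22,v25,v26) [-++] → (0.2931, -1.43128, 0.191184)–(0.2931, -1.25459, 0)  len=0.2603
  (v22,v26,v23) [-+-] → (0.2931, -1.25459, 0)–(0.2931, -1.4524, -0.21401)  len=0.2914
  (v23,v26,v27) [-++] → (0.2931, -1.4524, -0.21401)–(0.2931, -1.68899, -0.47)  len=0.3486
  (v23,v27,v20) [-+-] → (0.2931, -1.68899, -0.47)–(0.2931, -1.91516, -0.225254)  len=0.3332
  (v20,v27,v24) [-++] → (0.2931, -1.91516, -0.225254)–(0.2931, -2.12331, 0)  len=0.3067

Chained into 2 loop(s):
  loop 1: 8 segments, perimeter = 2.5599
  loop 2: 8 segments, perimeter = 2.5599
Total perimeter = 5.120

loops=2 perimeter=5.120


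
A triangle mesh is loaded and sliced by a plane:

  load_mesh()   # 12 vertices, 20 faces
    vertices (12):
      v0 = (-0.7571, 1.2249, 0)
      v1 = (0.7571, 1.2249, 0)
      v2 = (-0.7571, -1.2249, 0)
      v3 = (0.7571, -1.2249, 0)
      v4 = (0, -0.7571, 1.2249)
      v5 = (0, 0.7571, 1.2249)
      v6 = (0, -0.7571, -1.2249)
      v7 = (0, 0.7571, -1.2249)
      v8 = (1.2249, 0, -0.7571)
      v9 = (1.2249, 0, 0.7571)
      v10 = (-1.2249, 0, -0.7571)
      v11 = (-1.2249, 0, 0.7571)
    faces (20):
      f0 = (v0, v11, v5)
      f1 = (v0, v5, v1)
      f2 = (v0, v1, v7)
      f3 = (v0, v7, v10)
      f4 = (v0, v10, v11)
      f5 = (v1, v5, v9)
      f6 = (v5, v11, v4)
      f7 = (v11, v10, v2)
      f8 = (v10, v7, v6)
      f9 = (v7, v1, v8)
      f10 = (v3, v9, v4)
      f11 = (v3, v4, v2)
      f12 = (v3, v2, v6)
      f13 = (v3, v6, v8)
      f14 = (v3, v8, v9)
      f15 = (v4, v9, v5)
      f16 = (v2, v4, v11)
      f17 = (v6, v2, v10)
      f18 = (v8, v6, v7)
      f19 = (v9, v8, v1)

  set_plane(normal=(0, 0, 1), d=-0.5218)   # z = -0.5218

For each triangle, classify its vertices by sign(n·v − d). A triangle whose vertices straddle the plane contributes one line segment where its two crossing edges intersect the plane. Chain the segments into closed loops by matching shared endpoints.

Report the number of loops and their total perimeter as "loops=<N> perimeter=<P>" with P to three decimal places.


loops=1 perimeter=7.017

Straddling triangles (10 of 20):
  (v0,v1,v7) [++-] → (0.43458, 1.02562, -0.5218)–(-0.43458, 1.02562, -0.5218)  len=0.8692
  (v0,v7,v10) [+--] → (-0.43458, 1.02562, -0.5218)–(-1.07951, 0.380688, -0.5218)  len=0.9121
  (v0,v10,v11) [+-+] → (-1.07951, 0.380688, -0.5218)–(-1.2249, 0, -0.5218)  len=0.4075
  (v11,v10,v2) [+-+] → (-1.2249, 0, -0.5218)–(-1.07951, -0.380688, -0.5218)  len=0.4075
  (v7,v1,v8) [-+-] → (0.43458, 1.02562, -0.5218)–(1.07951, 0.380688, -0.5218)  len=0.9121
  (v3,v2,v6) [++-] → (-0.43458, -1.02562, -0.5218)–(0.43458, -1.02562, -0.5218)  len=0.8692
  (v3,v6,v8) [+--] → (0.43458, -1.02562, -0.5218)–(1.07951, -0.380688, -0.5218)  len=0.9121
  (v3,v8,v9) [+-+] → (1.07951, -0.380688, -0.5218)–(1.2249, 0, -0.5218)  len=0.4075
  (v6,v2,v10) [-+-] → (-0.43458, -1.02562, -0.5218)–(-1.07951, -0.380688, -0.5218)  len=0.9121
  (v9,v8,v1) [+-+] → (1.2249, 0, -0.5218)–(1.07951, 0.380688, -0.5218)  len=0.4075

Chained into 1 loop(s):
  loop 1: 10 segments, perimeter = 7.0166
Total perimeter = 7.017


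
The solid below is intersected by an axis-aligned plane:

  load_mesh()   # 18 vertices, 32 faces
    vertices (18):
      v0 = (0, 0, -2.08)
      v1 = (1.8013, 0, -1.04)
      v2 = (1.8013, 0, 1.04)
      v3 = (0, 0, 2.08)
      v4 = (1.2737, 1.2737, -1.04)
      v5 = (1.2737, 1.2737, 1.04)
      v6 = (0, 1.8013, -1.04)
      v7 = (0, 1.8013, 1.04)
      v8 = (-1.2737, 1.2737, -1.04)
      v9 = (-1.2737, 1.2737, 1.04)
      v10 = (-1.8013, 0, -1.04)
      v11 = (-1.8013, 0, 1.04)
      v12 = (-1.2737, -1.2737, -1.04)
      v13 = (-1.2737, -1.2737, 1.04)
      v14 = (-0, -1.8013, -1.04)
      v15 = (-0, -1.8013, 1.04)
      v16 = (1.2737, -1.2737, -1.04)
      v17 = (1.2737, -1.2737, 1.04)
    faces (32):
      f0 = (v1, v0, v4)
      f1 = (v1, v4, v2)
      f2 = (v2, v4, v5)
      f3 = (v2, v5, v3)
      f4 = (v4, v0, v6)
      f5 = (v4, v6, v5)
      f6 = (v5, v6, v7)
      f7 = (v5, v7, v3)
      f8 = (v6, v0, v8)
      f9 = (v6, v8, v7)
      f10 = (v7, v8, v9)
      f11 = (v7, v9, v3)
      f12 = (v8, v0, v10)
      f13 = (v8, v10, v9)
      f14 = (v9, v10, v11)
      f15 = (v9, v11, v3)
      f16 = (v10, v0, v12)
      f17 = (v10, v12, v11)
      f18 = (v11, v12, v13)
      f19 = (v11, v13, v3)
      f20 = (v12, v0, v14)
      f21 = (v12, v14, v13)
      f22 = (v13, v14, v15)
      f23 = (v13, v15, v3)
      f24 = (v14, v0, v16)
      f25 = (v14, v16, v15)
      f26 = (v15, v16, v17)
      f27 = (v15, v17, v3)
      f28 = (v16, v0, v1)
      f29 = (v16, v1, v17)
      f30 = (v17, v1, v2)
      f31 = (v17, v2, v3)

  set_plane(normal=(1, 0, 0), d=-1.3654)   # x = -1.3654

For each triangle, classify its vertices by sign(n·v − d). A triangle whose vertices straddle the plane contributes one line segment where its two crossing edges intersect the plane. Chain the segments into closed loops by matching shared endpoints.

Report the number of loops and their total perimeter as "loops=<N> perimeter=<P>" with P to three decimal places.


loops=1 perimeter=8.488

Straddling triangles (8 of 32):
  (v8,v0,v10) [++-] → (-1.3654, 0, -1.29167)–(-1.3654, 1.05232, -1.04)  len=1.0820
  (v8,v10,v9) [+-+] → (-1.3654, 1.05232, -1.04)–(-1.3654, 1.05232, 0.678484)  len=1.7185
  (v9,v10,v11) [+--] → (-1.3654, 1.05232, 0.678484)–(-1.3654, 1.05232, 1.04)  len=0.3615
  (v9,v11,v3) [+-+] → (-1.3654, 1.05232, 1.04)–(-1.3654, 0, 1.29167)  len=1.0820
  (v10,v0,v12) [-++] → (-1.3654, 0, -1.29167)–(-1.3654, -1.05232, -1.04)  len=1.0820
  (v10,v12,v11) [-+-] → (-1.3654, -1.05232, -1.04)–(-1.3654, -1.05232, -0.678484)  len=0.3615
  (v11,v12,v13) [-++] → (-1.3654, -1.05232, -0.678484)–(-1.3654, -1.05232, 1.04)  len=1.7185
  (v11,v13,v3) [-++] → (-1.3654, -1.05232, 1.04)–(-1.3654, 0, 1.29167)  len=1.0820

Chained into 1 loop(s):
  loop 1: 8 segments, perimeter = 8.4880
Total perimeter = 8.488


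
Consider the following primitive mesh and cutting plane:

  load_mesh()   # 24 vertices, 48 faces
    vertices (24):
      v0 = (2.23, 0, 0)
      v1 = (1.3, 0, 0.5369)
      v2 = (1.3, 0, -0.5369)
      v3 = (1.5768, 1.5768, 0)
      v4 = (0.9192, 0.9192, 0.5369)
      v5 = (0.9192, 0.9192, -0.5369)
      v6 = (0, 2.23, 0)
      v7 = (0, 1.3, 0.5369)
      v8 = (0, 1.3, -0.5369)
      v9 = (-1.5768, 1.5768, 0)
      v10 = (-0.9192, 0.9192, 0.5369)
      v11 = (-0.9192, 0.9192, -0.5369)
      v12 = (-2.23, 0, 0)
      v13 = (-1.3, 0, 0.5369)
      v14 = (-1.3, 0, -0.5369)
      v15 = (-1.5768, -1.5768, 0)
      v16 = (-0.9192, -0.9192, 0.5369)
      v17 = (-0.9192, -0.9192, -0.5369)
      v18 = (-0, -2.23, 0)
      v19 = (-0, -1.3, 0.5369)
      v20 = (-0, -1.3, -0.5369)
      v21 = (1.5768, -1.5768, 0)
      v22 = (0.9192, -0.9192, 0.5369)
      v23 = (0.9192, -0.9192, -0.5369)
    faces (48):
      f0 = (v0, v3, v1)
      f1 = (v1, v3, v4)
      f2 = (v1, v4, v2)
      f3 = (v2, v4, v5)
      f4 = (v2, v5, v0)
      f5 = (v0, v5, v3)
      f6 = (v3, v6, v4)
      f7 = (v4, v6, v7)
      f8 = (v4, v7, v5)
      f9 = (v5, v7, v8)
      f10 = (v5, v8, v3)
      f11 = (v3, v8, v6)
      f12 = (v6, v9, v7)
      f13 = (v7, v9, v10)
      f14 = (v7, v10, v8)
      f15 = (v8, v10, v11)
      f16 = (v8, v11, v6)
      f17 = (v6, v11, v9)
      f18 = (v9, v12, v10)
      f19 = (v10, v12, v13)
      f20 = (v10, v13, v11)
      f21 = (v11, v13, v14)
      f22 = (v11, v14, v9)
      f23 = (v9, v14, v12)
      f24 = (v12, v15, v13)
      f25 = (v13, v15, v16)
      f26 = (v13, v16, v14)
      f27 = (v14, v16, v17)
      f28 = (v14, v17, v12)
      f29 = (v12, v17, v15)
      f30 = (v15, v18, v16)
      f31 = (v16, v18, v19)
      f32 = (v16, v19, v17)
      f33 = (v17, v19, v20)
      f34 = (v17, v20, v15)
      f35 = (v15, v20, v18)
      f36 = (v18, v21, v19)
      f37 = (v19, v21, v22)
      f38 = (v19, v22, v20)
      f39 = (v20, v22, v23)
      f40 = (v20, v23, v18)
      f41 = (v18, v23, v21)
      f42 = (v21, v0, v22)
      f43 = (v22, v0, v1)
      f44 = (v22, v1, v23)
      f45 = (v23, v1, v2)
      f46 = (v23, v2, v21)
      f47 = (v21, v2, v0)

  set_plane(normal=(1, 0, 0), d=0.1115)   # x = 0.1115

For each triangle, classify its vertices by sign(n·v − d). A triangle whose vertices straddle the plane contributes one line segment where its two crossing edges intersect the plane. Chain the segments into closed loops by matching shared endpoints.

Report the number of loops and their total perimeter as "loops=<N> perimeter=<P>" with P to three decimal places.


loops=2 perimeter=6.443

Straddling triangles (12 of 48):
  (v3,v6,v4) [+-+] → (0.1115, 2.18381, 0)–(0.1115, 2.071, 0.0651266)  len=0.1303
  (v4,v6,v7) [+--] → (0.1115, 2.071, 0.0651266)–(0.1115, 1.25381, 0.5369)  len=0.9436
  (v4,v7,v5) [+-+] → (0.1115, 1.25381, 0.5369)–(0.1115, 1.25381, 0.406647)  len=0.1303
  (v5,v7,v8) [+--] → (0.1115, 1.25381, 0.406647)–(0.1115, 1.25381, -0.5369)  len=0.9435
  (v5,v8,v3) [+-+] → (0.1115, 1.25381, -0.5369)–(0.1115, 1.31957, -0.498934)  len=0.0759
  (v3,v8,v6) [+--] → (0.1115, 1.31957, -0.498934)–(0.1115, 2.18381, 0)  len=0.9979
  (v18,v21,v19) [-+-] → (0.1115, -2.18381, 0)–(0.1115, -1.31957, 0.498934)  len=0.9979
  (v19,v21,v22) [-++] → (0.1115, -1.31957, 0.498934)–(0.1115, -1.25381, 0.5369)  len=0.0759
  (v19,v22,v20) [-+-] → (0.1115, -1.25381, 0.5369)–(0.1115, -1.25381, -0.406647)  len=0.9435
  (v20,v22,v23) [-++] → (0.1115, -1.25381, -0.406647)–(0.1115, -1.25381, -0.5369)  len=0.1303
  (v20,v23,v18) [-+-] → (0.1115, -1.25381, -0.5369)–(0.1115, -2.071, -0.0651266)  len=0.9436
  (v18,v23,v21) [-++] → (0.1115, -2.071, -0.0651266)–(0.1115, -2.18381, 0)  len=0.1303

Chained into 2 loop(s):
  loop 1: 6 segments, perimeter = 3.2215
  loop 2: 6 segments, perimeter = 3.2215
Total perimeter = 6.443


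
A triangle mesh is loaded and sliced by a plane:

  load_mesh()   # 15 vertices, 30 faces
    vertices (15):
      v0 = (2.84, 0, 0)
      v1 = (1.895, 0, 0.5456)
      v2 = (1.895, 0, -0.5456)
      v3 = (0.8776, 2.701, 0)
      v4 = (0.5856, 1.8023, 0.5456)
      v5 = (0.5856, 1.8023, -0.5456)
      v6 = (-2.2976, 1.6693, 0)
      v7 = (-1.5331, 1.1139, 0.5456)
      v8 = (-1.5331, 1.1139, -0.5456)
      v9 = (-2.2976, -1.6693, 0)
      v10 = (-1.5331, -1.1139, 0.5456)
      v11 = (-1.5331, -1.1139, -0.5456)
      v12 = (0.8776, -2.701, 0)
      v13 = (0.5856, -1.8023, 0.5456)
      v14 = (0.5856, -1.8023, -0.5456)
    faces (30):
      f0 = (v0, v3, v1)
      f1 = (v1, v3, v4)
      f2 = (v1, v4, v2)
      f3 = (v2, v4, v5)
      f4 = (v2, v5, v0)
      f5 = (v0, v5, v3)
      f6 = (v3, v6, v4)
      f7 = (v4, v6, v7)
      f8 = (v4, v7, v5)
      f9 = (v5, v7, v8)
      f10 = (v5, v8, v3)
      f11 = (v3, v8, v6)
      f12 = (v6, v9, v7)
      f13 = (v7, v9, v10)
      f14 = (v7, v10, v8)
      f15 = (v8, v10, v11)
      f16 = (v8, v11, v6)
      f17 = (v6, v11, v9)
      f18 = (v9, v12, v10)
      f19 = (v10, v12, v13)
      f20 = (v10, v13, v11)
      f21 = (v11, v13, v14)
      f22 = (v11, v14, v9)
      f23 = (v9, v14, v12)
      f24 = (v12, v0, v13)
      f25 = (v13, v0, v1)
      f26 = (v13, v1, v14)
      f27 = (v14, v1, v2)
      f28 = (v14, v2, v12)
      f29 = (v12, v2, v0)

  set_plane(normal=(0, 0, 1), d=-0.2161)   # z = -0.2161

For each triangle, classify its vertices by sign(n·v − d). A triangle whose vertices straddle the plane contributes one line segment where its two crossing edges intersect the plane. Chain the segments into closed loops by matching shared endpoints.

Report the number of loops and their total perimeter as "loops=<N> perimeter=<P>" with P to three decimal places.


Straddling triangles (20 of 30):
  (v1,v4,v2) [++-] → (1.49961, 0.544225, -0.2161)–(1.895, 0, -0.2161)  len=0.6727
  (v2,v4,v5) [-+-] → (1.49961, 0.544225, -0.2161)–(0.5856, 1.8023, -0.2161)  len=1.5550
  (v2,v5,v0) [--+] → (1.94708, 0.713851, -0.2161)–(2.46571, 0, -0.2161)  len=0.8824
  (v0,v5,v3) [+-+] → (1.94708, 0.713851, -0.2161)–(0.761945, 2.34504, -0.2161)  len=2.0163
  (v4,v7,v5) [++-] → (-0.0541651, 1.59443, -0.2161)–(0.5856, 1.8023, -0.2161)  len=0.6727
  (v5,v7,v8) [-+-] → (-0.0541651, 1.59443, -0.2161)–(-1.5331, 1.1139, -0.2161)  len=1.5550
  (v5,v8,v3) [--+] → (-0.0772245, 2.07239, -0.2161)–(0.761945, 2.34504, -0.2161)  len=0.8824
  (v3,v8,v6) [+-+] → (-0.0772245, 2.07239, -0.2161)–(-1.9948, 1.44932, -0.2161)  len=2.0163
  (v7,v10,v8) [++-] → (-1.5331, 0.441191, -0.2161)–(-1.5331, 1.1139, -0.2161)  len=0.6727
  (v8,v10,v11) [-+-] → (-1.5331, 0.441191, -0.2161)–(-1.5331, -1.1139, -0.2161)  len=1.5551
  (v8,v11,v6) [--+] → (-1.9948, 0.566937, -0.2161)–(-1.9948, 1.44932, -0.2161)  len=0.8824
  (v6,v11,v9) [+-+] → (-1.9948, 0.566937, -0.2161)–(-1.9948, -1.44932, -0.2161)  len=2.0163
  (v10,v13,v11) [++-] → (-0.893335, -1.32177, -0.2161)–(-1.5331, -1.1139, -0.2161)  len=0.6727
  (v11,v13,v14) [-+-] → (-0.893335, -1.32177, -0.2161)–(0.5856, -1.8023, -0.2161)  len=1.5550
  (v11,v14,v9) [--+] → (-1.15563, -1.72198, -0.2161)–(-1.9948, -1.44932, -0.2161)  len=0.8824
  (v9,v14,v12) [+-+] → (-1.15563, -1.72198, -0.2161)–(0.761945, -2.34504, -0.2161)  len=2.0163
  (v13,v1,v14) [++-] → (0.980988, -1.25808, -0.2161)–(0.5856, -1.8023, -0.2161)  len=0.6727
  (v14,v1,v2) [-+-] → (0.980988, -1.25808, -0.2161)–(1.895, 0, -0.2161)  len=1.5550
  (v14,v2,v12) [--+] → (1.28057, -1.63119, -0.2161)–(0.761945, -2.34504, -0.2161)  len=0.8824
  (v12,v2,v0) [+-+] → (1.28057, -1.63119, -0.2161)–(2.46571, 0, -0.2161)  len=2.0163

Chained into 2 loop(s):
  loop 1: 10 segments, perimeter = 11.1387
  loop 2: 10 segments, perimeter = 14.4931
Total perimeter = 25.632

loops=2 perimeter=25.632
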